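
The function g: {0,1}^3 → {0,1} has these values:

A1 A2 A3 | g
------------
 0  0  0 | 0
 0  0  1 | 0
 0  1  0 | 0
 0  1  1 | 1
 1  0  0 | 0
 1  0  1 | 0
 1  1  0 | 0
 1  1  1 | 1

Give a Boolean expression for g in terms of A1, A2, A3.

g(A1, A2, A3) = ((~A1 & A2) & A3) | ((A1 & A2) & A3)

Collect the rows where g=1 — (0,1,1), (1,1,1) — and write one minterm per row: ¬A1·A2·A3, A1·A2·A3. Their union (logical OR) reproduces the table exactly.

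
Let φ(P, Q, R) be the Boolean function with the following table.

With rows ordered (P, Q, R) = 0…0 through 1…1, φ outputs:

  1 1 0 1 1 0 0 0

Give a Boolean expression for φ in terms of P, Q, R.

φ(P, Q, R) = ((((~P & ~Q) & ~R) | ((~P & ~Q) & R)) | ((~P & Q) & R)) | ((P & ~Q) & ~R)

Collect the rows where φ=1 — (0,0,0), (0,0,1), (0,1,1), (1,0,0) — and write one minterm per row: ¬P·¬Q·¬R, ¬P·¬Q·R, ¬P·Q·R, P·¬Q·¬R. Their union (logical OR) reproduces the table exactly.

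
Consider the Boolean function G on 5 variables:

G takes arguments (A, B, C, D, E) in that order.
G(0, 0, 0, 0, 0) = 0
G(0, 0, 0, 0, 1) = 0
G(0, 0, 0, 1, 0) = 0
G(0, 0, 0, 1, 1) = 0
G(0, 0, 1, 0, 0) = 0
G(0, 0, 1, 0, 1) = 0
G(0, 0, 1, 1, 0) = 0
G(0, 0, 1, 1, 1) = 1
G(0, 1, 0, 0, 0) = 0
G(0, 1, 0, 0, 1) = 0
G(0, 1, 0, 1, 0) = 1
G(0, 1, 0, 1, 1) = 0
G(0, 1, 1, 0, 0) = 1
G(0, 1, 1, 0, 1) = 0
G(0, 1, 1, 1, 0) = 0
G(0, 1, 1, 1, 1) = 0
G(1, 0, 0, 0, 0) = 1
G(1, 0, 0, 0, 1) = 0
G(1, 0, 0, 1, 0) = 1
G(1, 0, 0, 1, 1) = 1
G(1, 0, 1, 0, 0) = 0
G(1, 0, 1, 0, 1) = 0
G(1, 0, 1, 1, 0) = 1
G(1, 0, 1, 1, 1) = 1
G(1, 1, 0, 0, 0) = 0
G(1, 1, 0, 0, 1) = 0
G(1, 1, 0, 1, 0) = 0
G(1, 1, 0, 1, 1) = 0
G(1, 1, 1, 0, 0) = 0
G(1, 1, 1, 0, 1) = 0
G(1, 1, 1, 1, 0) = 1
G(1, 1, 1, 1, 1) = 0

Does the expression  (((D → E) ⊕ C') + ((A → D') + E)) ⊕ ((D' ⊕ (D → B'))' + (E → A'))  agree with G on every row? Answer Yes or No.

No

Evaluate (((D → E) ⊕ C') + ((A → D') + E)) ⊕ ((D' ⊕ (D → B'))' + (E → A')) on each row and compare to G:
  A=0, B=0, C=0, D=0, E=0: formula gives 0, G = 0 ✓
  A=0, B=0, C=0, D=0, E=1: formula gives 0, G = 0 ✓
  A=0, B=0, C=0, D=1, E=0: formula gives 0, G = 0 ✓
  A=0, B=0, C=0, D=1, E=1: formula gives 0, G = 0 ✓
  …
  A=0, B=0, C=1, D=1, E=1: formula gives 0, but G = 1 ✗
Row (0,0,1,1,1) is a counterexample, so the formula is not equivalent to G.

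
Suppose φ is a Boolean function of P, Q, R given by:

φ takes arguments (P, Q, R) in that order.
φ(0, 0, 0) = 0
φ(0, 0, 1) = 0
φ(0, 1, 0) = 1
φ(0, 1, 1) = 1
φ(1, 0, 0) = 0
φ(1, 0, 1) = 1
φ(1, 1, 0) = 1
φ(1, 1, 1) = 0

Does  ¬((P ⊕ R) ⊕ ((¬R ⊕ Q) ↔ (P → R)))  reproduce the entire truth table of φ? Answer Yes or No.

Check the formula against φ row by row:
  P=0, Q=0, R=0: formula gives 0, φ = 0 ✓
  P=0, Q=0, R=1: formula gives 0, φ = 0 ✓
  P=0, Q=1, R=0: formula gives 1, φ = 1 ✓
  P=0, Q=1, R=1: formula gives 1, φ = 1 ✓
  P=1, Q=0, R=0: formula gives 0, φ = 0 ✓
  … (the remaining 3 rows also agree.)
Every row agrees, so the formula is equivalent.

Yes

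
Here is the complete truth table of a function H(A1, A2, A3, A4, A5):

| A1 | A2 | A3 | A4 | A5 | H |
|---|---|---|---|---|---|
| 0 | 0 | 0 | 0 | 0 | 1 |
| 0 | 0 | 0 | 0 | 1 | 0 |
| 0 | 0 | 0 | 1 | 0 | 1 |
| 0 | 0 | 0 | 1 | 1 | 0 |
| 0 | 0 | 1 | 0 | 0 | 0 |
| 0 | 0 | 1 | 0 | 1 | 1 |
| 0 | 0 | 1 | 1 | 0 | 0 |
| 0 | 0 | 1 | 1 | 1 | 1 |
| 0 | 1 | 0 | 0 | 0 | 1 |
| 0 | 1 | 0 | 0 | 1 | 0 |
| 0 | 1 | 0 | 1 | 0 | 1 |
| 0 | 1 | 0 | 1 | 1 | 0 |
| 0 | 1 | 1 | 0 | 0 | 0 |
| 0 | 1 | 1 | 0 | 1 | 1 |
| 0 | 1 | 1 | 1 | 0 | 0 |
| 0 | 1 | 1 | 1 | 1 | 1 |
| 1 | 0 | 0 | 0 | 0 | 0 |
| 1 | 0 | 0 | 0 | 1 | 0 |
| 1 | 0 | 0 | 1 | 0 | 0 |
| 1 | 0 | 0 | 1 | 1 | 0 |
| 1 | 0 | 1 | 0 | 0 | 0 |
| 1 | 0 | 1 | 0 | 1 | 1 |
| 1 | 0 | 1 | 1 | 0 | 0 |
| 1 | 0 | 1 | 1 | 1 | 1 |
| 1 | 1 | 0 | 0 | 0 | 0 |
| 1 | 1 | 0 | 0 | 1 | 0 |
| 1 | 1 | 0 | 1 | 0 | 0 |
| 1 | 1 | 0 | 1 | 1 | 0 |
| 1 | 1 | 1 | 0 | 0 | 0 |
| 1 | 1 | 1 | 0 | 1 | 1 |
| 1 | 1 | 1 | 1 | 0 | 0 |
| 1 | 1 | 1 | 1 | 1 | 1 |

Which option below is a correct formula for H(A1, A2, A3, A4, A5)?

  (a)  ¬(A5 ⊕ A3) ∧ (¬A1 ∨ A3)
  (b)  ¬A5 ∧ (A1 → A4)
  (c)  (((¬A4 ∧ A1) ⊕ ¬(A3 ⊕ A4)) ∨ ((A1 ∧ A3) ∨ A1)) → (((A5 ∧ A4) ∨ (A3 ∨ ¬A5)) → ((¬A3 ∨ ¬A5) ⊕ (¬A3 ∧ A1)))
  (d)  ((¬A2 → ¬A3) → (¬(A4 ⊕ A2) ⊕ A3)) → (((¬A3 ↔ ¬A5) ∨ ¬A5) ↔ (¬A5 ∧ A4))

a

(b): at (0,0,1,0,0) it gives 1, but H = 0 — eliminated.
(c): at (0,0,0,0,1) it gives 1, but H = 0 — eliminated.
(d): at (0,0,0,0,0) it gives 0, but H = 1 — eliminated.
(a) is the remaining candidate, and it agrees with H on all 32 inputs.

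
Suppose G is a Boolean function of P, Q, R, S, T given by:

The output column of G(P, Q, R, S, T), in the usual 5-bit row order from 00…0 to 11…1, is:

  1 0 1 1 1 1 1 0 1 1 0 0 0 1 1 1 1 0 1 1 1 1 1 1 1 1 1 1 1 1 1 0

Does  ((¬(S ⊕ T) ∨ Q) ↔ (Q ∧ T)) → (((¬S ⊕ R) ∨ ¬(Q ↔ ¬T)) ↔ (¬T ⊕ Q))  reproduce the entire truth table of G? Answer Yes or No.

Test each input against both G and the formula:
  P=0, Q=0, R=0, S=0, T=0: formula gives 1, G = 1 ✓
  P=0, Q=0, R=0, S=0, T=1: formula gives 0, G = 0 ✓
  P=0, Q=0, R=0, S=1, T=0: formula gives 1, G = 1 ✓
  P=0, Q=0, R=0, S=1, T=1: formula gives 1, G = 1 ✓
  …
  P=0, Q=0, R=1, S=1, T=1: formula gives 1, but G = 0 ✗
Since they disagree at (0,0,1,1,1), the expression is not a correct formula for G.

No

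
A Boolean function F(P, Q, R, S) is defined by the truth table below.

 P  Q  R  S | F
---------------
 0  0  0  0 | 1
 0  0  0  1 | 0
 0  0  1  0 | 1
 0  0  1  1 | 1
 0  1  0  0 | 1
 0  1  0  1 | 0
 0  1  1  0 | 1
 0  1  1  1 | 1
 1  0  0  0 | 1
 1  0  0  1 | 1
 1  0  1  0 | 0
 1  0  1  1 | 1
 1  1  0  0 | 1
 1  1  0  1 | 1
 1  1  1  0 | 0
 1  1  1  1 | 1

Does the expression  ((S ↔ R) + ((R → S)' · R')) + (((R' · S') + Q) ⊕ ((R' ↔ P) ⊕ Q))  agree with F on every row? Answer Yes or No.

Yes

Evaluate ((S ↔ R) + ((R → S)' · R')) + (((R' · S') + Q) ⊕ ((R' ↔ P) ⊕ Q)) on each row and compare to F:
  P=0, Q=0, R=0, S=0: formula gives 1, F = 1 ✓
  P=0, Q=0, R=0, S=1: formula gives 0, F = 0 ✓
  P=0, Q=0, R=1, S=0: formula gives 1, F = 1 ✓
  P=0, Q=0, R=1, S=1: formula gives 1, F = 1 ✓
  … (the remaining 12 rows also agree.)
No disagreement on any input; they are logically equivalent.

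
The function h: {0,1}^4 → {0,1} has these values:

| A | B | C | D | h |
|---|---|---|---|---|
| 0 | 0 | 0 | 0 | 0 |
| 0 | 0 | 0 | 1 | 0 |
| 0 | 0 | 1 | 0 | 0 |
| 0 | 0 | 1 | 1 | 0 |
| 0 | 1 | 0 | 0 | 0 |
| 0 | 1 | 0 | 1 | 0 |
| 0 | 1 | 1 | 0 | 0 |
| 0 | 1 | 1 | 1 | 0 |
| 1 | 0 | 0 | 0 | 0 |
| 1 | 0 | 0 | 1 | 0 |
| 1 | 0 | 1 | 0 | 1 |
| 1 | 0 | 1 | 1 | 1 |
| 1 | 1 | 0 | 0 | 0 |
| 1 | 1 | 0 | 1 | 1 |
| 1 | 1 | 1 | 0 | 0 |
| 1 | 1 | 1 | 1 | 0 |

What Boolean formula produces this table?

h(A, B, C, D) = ((((A and not B) and C) and not D) or (((A and not B) and C) and D)) or (((A and B) and not C) and D)

h=1 on 3 inputs: (1,0,1,0), (1,0,1,1), (1,1,0,1). Reading each as a conjunction of literals (A·¬B·C·¬D, A·¬B·C·D, A·B·¬C·D) and taking the OR gives the canonical DNF.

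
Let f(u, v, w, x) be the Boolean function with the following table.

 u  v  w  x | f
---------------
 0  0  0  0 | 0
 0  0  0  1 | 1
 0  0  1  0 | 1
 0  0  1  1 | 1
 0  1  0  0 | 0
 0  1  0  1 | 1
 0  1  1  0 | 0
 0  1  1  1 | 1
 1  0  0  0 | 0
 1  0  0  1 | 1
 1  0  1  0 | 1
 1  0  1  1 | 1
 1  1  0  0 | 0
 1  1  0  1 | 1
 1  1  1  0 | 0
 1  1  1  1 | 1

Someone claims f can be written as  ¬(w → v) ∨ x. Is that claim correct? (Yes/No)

Evaluate ¬(w → v) ∨ x on each row and compare to f:
  u=0, v=0, w=0, x=0: formula gives 0, f = 0 ✓
  u=0, v=0, w=0, x=1: formula gives 1, f = 1 ✓
  u=0, v=0, w=1, x=0: formula gives 1, f = 1 ✓
  u=0, v=0, w=1, x=1: formula gives 1, f = 1 ✓
  … (the remaining 12 rows also agree.)
Every row agrees, so the formula is equivalent.

Yes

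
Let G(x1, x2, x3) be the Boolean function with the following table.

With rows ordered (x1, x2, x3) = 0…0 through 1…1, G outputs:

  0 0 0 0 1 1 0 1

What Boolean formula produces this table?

The 1-rows are (1,0,0), (1,0,1), (1,1,1). Each contributes one minterm — x1·¬x2·¬x3; x1·¬x2·x3; x1·x2·x3 — and their disjunction is a sum-of-products form of G.

G(x1, x2, x3) = (((x1 · x2') · x3') + ((x1 · x2') · x3)) + ((x1 · x2) · x3)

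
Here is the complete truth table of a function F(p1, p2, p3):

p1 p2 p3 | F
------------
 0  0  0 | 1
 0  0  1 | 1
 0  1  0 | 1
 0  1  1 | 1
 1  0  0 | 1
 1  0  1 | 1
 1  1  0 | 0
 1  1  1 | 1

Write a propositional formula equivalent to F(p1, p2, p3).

Only row (1,1,0) gives 0. So F is 1 everywhere except there — the complement of the minterm p1·p2·¬p3.

F(p1, p2, p3) = ¬((p1 ∧ p2) ∧ ¬p3)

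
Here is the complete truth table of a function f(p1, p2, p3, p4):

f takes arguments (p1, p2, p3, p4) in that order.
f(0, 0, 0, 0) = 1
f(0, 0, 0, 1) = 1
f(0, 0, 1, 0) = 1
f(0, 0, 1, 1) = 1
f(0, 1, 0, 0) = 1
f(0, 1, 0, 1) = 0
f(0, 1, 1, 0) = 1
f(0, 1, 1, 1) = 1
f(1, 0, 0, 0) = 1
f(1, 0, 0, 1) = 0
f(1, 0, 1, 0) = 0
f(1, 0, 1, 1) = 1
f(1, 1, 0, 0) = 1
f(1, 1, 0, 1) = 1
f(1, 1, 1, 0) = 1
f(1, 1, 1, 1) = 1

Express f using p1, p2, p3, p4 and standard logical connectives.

There are just 3 zero rows: (0,1,0,1), (1,0,0,1), (1,0,1,0). Their minterms are ¬p1·p2·¬p3·p4, p1·¬p2·¬p3·p4, p1·¬p2·p3·¬p4; the OR of those covers precisely the 0-outputs, and negating it yields f.

f(p1, p2, p3, p4) = ¬(((((¬p1 ∧ p2) ∧ ¬p3) ∧ p4) ∨ (((p1 ∧ ¬p2) ∧ ¬p3) ∧ p4)) ∨ (((p1 ∧ ¬p2) ∧ p3) ∧ ¬p4))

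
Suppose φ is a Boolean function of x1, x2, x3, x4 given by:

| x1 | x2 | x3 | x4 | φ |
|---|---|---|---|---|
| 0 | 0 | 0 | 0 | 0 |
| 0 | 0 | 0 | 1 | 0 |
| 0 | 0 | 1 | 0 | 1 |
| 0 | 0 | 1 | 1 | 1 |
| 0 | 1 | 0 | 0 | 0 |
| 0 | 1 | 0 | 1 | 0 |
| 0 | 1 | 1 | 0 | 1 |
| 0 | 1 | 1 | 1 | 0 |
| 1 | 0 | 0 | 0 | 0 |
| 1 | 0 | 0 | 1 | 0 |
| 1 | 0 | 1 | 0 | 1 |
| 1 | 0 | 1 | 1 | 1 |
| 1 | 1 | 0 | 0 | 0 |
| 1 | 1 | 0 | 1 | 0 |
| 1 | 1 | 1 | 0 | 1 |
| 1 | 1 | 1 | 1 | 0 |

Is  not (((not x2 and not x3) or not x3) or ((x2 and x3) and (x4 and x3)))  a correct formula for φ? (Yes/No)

Test each input against both φ and the formula:
  x1=0, x2=0, x3=0, x4=0: formula gives 0, φ = 0 ✓
  x1=0, x2=0, x3=0, x4=1: formula gives 0, φ = 0 ✓
  x1=0, x2=0, x3=1, x4=0: formula gives 1, φ = 1 ✓
  x1=0, x2=0, x3=1, x4=1: formula gives 1, φ = 1 ✓
  … (the remaining 12 rows also agree.)
Every row agrees, so the formula is equivalent.

Yes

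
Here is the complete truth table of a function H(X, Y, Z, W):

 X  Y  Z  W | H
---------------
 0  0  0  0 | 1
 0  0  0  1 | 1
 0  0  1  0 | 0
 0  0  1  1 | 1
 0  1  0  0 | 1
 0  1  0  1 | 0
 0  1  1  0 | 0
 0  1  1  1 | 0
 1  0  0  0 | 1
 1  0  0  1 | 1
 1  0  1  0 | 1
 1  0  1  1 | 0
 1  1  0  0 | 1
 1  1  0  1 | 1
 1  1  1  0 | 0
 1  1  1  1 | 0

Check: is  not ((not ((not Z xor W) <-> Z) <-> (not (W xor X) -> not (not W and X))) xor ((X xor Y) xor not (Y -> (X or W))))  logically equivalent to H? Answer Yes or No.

Check the formula against H row by row:
  X=0, Y=0, Z=0, W=0: formula gives 0, but H = 1 ✗
A single disagreement suffices: at (0,0,0,0) they differ, so the formula does not compute H.

No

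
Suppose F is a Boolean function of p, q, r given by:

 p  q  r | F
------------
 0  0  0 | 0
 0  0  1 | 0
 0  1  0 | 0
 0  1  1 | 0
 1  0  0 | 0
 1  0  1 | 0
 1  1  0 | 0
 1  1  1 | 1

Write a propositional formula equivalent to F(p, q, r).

F(p, q, r) = (p and q) and r

The output is 1 only when every input is 1 — the AND of all inputs.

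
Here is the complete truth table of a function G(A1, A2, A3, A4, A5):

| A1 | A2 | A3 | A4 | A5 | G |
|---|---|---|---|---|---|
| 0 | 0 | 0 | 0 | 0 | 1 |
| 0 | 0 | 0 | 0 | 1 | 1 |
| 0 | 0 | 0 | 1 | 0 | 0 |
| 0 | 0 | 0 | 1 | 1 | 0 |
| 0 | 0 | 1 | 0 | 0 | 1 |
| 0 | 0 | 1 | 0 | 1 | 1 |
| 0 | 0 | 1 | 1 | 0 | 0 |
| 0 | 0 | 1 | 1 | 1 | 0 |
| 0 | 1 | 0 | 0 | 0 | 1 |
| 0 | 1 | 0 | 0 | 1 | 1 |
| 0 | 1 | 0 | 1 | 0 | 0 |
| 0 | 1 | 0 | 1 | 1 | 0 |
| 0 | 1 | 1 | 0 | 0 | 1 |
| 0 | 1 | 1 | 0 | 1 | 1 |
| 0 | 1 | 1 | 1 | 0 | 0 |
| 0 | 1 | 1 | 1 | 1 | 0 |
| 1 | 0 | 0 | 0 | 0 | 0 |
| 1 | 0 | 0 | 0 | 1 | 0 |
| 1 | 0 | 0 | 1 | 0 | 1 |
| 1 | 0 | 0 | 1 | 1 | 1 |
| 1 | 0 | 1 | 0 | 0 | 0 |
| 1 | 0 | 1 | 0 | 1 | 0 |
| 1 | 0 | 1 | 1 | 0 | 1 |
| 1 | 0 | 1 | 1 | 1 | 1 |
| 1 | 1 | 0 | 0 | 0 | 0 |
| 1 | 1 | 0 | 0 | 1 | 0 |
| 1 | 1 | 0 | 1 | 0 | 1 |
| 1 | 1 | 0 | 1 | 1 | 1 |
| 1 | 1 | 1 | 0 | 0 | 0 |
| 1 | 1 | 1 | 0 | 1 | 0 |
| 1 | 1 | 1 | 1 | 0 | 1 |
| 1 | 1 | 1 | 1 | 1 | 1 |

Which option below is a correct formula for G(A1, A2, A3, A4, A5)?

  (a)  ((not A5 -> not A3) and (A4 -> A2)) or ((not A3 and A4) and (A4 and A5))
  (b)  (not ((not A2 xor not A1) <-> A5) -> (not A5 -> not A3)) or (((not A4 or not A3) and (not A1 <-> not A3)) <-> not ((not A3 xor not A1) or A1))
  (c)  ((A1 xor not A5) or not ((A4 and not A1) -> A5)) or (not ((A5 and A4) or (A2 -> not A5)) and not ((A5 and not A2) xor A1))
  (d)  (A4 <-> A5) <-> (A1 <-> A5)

(a): at (0,0,0,1,1) it gives 1, but G = 0 — eliminated.
(b): at (0,0,0,1,0) it gives 1, but G = 0 — eliminated.
(c): at (0,0,0,0,1) it gives 0, but G = 1 — eliminated.
That leaves (d). Evaluating it on every row reproduces the table of G exactly.

d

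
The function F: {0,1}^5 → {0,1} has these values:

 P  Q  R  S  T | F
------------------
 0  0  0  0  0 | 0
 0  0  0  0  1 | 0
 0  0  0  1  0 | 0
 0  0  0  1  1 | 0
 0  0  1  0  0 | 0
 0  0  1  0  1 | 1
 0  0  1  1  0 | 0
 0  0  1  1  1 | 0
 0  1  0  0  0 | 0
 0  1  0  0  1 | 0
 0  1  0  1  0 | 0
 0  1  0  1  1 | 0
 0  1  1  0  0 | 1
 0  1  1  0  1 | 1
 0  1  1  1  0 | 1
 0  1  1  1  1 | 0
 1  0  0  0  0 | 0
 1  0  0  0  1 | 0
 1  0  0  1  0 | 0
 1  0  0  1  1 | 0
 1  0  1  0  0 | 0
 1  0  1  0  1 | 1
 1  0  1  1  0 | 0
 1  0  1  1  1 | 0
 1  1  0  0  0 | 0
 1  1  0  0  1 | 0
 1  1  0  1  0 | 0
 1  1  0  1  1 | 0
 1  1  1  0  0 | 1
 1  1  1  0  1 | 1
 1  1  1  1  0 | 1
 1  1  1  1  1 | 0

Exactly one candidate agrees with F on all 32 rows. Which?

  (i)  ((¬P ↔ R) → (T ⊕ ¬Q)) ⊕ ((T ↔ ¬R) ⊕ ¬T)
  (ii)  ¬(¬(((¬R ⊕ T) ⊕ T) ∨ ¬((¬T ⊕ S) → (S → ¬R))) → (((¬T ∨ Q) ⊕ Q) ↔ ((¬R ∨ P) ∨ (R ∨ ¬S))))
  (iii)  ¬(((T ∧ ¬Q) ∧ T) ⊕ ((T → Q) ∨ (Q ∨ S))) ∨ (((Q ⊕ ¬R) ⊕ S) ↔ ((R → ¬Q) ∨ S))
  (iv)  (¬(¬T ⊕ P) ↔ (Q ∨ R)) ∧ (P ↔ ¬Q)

(i) disagrees with F on (0,0,1,0,0) (formula → 1, table → 0); rule it out.
(iii) disagrees with F on (0,0,0,0,0) (formula → 1, table → 0); rule it out.
(iv) disagrees with F on (0,0,1,0,1) (formula → 0, table → 1); rule it out.
That leaves (ii). Evaluating it on every row reproduces the table of F exactly.

ii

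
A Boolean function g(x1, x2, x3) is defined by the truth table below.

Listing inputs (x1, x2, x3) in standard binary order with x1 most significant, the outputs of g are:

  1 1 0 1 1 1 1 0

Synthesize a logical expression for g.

g(x1, x2, x3) = NOT (((NOT x1 AND x2) AND NOT x3) OR ((x1 AND x2) AND x3))

The 0-rows are (0,1,0), (1,1,1). Take each as a conjunction (¬x1·x2·¬x3, x1·x2·x3), form their disjunction, and complement — that gives a formula that is 1 everywhere g is.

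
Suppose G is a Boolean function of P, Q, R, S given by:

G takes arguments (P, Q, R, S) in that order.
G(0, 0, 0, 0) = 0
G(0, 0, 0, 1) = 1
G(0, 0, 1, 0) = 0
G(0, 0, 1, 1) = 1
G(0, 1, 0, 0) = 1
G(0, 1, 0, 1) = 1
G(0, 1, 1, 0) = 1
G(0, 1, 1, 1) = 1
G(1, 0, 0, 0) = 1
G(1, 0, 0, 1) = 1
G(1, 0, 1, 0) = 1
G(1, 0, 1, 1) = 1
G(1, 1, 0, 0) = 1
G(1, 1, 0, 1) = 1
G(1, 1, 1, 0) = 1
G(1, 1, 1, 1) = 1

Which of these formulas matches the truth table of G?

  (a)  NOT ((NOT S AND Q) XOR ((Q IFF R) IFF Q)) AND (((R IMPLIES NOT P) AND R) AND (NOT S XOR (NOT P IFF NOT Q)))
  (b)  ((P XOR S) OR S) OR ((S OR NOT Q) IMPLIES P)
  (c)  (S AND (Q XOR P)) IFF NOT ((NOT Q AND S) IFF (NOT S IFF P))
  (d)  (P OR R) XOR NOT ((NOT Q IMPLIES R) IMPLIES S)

(a) disagrees with G on (0,0,0,1) (formula → 0, table → 1); rule it out.
(c) disagrees with G on (0,0,0,0) (formula → 1, table → 0); rule it out.
(d) disagrees with G on (0,0,0,1) (formula → 0, table → 1); rule it out.
(b) is the remaining candidate, and it agrees with G on all 16 inputs.

b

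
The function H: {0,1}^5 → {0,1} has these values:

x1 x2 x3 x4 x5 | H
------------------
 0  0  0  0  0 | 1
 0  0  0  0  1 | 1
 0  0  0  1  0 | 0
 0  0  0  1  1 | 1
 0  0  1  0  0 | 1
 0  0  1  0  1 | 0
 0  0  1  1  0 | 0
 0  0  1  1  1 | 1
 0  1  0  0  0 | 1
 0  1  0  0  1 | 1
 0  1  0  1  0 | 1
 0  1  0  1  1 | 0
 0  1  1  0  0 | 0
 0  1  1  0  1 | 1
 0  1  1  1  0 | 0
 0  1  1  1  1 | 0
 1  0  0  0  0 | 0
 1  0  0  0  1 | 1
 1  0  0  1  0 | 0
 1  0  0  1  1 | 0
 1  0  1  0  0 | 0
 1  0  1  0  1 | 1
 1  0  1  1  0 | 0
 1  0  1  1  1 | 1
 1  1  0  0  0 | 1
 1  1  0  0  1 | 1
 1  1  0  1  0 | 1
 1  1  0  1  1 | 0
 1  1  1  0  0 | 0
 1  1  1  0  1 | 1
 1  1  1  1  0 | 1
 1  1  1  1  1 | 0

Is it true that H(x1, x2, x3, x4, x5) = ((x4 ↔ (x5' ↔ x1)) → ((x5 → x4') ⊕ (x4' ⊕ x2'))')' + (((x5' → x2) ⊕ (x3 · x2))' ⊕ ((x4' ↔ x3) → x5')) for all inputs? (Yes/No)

Yes

Evaluate ((x4 ↔ (x5' ↔ x1)) → ((x5 → x4') ⊕ (x4' ⊕ x2'))')' + (((x5' → x2) ⊕ (x3 · x2))' ⊕ ((x4' ↔ x3) → x5')) on each row and compare to H:
  x1=0, x2=0, x3=0, x4=0, x5=0: formula gives 1, H = 1 ✓
  x1=0, x2=0, x3=0, x4=0, x5=1: formula gives 1, H = 1 ✓
  x1=0, x2=0, x3=0, x4=1, x5=0: formula gives 0, H = 0 ✓
  x1=0, x2=0, x3=0, x4=1, x5=1: formula gives 1, H = 1 ✓
  … (the remaining 28 rows also agree.)
All 32 rows match — the expression computes H exactly.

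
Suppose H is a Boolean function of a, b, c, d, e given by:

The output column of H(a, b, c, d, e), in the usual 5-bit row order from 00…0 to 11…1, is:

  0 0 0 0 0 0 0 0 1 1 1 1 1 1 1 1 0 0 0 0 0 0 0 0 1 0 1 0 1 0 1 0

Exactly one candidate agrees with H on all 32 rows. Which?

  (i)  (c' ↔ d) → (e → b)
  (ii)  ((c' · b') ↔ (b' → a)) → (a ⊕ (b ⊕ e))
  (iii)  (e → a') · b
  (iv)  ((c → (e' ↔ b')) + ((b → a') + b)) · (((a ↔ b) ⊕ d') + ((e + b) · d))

(i) fails at (0,0,0,0,0): the formula yields 1, H is 0.
(ii) fails at (0,0,0,0,0): the formula yields 1, H is 0.
(iv) fails at (0,0,0,1,0): the formula yields 1, H is 0.
Only (iii) survives; checking it on all 32 rows confirms it matches H.

iii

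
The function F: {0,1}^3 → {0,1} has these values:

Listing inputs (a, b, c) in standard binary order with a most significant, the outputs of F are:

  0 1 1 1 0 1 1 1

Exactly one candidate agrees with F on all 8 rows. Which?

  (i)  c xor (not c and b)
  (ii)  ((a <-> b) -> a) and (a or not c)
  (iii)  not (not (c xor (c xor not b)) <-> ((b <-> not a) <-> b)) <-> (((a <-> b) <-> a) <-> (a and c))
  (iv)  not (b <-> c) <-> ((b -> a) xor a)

(ii): at (0,0,1) it gives 0, but F = 1 — eliminated.
(iii): at (0,0,0) it gives 1, but F = 0 — eliminated.
(iv): at (0,1,0) it gives 0, but F = 1 — eliminated.
That leaves (i). Evaluating it on every row reproduces the table of F exactly.

i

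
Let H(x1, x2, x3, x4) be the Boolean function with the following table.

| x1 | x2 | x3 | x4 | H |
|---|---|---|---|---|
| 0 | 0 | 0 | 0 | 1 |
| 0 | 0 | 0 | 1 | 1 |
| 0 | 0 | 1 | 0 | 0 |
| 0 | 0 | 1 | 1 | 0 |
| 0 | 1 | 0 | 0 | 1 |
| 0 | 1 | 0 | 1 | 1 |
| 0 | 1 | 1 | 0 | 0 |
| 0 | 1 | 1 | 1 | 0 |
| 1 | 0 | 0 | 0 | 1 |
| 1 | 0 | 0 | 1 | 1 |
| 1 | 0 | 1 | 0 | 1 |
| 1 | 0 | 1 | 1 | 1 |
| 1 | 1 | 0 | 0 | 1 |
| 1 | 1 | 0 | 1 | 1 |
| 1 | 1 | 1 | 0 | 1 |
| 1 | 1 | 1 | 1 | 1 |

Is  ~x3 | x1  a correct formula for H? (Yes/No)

Yes

Test each input against both H and the formula:
  x1=0, x2=0, x3=0, x4=0: formula gives 1, H = 1 ✓
  x1=0, x2=0, x3=0, x4=1: formula gives 1, H = 1 ✓
  x1=0, x2=0, x3=1, x4=0: formula gives 0, H = 0 ✓
  x1=0, x2=0, x3=1, x4=1: formula gives 0, H = 0 ✓
  …and likewise for the remaining 12 rows.
All 16 rows match — the expression computes H exactly.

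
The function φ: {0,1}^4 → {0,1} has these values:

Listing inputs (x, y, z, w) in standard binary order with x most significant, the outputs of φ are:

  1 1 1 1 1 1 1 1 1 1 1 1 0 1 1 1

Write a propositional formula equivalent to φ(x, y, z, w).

φ is 0 on exactly one input, (1,1,0,0), whose minterm is x·y·¬z·¬w. So φ is the negation of that single conjunction.

φ(x, y, z, w) = ¬(((x ∧ y) ∧ ¬z) ∧ ¬w)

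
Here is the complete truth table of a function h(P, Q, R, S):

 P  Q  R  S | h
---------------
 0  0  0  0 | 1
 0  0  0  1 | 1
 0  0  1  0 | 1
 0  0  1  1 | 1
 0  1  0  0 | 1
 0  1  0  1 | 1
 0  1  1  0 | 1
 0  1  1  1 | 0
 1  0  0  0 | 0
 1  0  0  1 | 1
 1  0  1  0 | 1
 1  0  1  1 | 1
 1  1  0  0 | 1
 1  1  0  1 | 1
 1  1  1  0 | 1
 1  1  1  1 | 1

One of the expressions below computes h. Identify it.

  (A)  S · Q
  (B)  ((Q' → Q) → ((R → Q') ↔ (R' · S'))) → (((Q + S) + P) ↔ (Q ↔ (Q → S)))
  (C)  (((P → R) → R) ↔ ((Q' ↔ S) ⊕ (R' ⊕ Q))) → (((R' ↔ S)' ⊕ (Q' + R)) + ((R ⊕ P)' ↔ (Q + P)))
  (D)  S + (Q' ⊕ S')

C

(A) disagrees with h on (0,0,0,0) (formula → 0, table → 1); rule it out.
(B) disagrees with h on (0,0,0,1) (formula → 0, table → 1); rule it out.
(D) disagrees with h on (0,0,0,0) (formula → 0, table → 1); rule it out.
Only (C) survives; checking it on all 16 rows confirms it matches h.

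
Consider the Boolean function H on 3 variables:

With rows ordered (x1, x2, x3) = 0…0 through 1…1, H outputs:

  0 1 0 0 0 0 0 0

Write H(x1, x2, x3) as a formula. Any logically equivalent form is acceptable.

Only row (0,0,1) gives 1. That row's minterm ¬x1·¬x2·x3 is H directly.

H(x1, x2, x3) = (NOT x1 AND NOT x2) AND x3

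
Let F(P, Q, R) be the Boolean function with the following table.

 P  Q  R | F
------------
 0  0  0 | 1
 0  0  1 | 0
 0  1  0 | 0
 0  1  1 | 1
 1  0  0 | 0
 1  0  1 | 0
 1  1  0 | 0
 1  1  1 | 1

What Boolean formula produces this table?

F(P, Q, R) = (((not P and not Q) and not R) or ((not P and Q) and R)) or ((P and Q) and R)

F=1 on 3 inputs: (0,0,0), (0,1,1), (1,1,1). Reading each as a conjunction of literals (¬P·¬Q·¬R, ¬P·Q·R, P·Q·R) and taking the OR gives the canonical DNF.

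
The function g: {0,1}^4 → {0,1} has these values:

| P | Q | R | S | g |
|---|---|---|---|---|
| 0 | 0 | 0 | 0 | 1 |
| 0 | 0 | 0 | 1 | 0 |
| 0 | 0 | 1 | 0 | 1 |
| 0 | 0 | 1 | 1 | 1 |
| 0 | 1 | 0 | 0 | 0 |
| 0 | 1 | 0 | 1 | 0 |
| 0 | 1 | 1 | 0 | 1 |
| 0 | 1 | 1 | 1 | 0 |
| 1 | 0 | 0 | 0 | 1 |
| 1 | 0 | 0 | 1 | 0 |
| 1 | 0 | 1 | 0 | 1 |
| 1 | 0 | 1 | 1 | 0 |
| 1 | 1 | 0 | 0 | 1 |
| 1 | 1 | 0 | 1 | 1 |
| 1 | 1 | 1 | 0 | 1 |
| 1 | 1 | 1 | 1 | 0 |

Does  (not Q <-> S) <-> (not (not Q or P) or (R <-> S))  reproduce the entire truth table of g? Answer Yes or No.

Evaluate (not Q <-> S) <-> (not (not Q or P) or (R <-> S)) on each row and compare to g:
  P=0, Q=0, R=0, S=0: formula gives 0, but g = 1 ✗
Row (0,0,0,0) is a counterexample, so the formula is not equivalent to g.

No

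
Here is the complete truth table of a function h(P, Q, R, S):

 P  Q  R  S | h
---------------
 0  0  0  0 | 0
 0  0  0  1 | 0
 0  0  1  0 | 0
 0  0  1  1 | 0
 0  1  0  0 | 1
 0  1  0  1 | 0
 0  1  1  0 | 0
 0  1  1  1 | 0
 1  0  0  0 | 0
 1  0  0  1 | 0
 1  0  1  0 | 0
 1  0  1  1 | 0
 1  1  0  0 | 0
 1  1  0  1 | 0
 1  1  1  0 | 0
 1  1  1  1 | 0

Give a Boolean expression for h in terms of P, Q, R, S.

h(P, Q, R, S) = ((~P & Q) & ~R) & ~S

Only row (0,1,0,0) gives 1. That row's minterm ¬P·Q·¬R·¬S is h directly.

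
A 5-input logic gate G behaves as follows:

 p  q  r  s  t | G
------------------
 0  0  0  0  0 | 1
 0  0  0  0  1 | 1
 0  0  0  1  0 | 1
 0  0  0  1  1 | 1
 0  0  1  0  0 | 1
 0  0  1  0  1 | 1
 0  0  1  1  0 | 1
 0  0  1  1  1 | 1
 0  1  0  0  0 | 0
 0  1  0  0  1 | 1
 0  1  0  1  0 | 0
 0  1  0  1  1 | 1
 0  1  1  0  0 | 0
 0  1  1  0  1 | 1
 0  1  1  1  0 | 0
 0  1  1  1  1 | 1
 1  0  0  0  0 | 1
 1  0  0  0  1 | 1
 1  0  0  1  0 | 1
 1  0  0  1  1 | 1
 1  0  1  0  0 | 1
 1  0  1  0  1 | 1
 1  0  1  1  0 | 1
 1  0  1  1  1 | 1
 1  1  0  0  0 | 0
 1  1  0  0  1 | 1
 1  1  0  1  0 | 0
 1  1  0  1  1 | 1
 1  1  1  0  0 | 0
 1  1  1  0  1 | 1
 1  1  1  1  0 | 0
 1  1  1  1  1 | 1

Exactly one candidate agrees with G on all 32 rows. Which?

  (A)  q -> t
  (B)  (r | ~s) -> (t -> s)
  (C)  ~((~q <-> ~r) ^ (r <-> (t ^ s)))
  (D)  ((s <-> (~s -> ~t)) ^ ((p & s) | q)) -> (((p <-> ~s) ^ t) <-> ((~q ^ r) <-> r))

(B) disagrees with G on (0,0,0,0,1) (formula → 0, table → 1); rule it out.
(C) disagrees with G on (0,0,0,0,1) (formula → 0, table → 1); rule it out.
(D) disagrees with G on (0,0,0,0,1) (formula → 0, table → 1); rule it out.
(A) is the remaining candidate, and it agrees with G on all 32 inputs.

A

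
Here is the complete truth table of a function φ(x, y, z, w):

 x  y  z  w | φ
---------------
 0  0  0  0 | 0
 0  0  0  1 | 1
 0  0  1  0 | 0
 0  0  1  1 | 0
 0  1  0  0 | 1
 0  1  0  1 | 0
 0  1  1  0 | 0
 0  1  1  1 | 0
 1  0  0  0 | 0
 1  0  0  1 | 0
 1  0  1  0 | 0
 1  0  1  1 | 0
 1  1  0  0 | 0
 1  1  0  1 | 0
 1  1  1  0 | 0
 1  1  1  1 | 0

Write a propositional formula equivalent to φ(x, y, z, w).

φ=1 on 2 inputs: (0,0,0,1), (0,1,0,0). Reading each as a conjunction of literals (¬x·¬y·¬z·w, ¬x·y·¬z·¬w) and taking the OR gives the canonical DNF.

φ(x, y, z, w) = (((~x & ~y) & ~z) & w) | (((~x & y) & ~z) & ~w)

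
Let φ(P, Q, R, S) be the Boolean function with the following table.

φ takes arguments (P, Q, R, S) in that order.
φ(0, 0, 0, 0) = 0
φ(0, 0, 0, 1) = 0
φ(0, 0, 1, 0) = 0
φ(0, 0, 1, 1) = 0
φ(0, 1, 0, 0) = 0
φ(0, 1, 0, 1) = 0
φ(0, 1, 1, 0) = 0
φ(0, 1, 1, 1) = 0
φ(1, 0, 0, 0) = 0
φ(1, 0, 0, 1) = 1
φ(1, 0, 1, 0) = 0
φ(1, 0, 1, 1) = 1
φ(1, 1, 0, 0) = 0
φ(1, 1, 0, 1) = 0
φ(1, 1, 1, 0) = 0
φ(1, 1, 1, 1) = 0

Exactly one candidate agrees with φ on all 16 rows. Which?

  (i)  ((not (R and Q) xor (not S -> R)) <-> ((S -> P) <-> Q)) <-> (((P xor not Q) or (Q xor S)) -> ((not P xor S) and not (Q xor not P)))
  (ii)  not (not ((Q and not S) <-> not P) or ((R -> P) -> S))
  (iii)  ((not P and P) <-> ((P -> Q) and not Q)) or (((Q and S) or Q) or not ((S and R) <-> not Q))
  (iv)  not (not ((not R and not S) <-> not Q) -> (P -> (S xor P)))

iv

(i) fails at (0,0,0,0): the formula yields 1, φ is 0.
(ii) fails at (0,1,0,0): the formula yields 1, φ is 0.
(iii) fails at (0,0,0,0): the formula yields 1, φ is 0.
That leaves (iv). Evaluating it on every row reproduces the table of φ exactly.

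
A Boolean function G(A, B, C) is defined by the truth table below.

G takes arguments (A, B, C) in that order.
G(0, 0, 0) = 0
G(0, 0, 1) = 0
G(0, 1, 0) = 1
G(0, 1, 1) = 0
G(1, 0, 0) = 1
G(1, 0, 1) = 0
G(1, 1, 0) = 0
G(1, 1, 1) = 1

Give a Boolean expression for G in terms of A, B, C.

G(A, B, C) = (((not A and B) and not C) or ((A and not B) and not C)) or ((A and B) and C)

Collect the rows where G=1 — (0,1,0), (1,0,0), (1,1,1) — and write one minterm per row: ¬A·B·¬C, A·¬B·¬C, A·B·C. Their union (logical OR) reproduces the table exactly.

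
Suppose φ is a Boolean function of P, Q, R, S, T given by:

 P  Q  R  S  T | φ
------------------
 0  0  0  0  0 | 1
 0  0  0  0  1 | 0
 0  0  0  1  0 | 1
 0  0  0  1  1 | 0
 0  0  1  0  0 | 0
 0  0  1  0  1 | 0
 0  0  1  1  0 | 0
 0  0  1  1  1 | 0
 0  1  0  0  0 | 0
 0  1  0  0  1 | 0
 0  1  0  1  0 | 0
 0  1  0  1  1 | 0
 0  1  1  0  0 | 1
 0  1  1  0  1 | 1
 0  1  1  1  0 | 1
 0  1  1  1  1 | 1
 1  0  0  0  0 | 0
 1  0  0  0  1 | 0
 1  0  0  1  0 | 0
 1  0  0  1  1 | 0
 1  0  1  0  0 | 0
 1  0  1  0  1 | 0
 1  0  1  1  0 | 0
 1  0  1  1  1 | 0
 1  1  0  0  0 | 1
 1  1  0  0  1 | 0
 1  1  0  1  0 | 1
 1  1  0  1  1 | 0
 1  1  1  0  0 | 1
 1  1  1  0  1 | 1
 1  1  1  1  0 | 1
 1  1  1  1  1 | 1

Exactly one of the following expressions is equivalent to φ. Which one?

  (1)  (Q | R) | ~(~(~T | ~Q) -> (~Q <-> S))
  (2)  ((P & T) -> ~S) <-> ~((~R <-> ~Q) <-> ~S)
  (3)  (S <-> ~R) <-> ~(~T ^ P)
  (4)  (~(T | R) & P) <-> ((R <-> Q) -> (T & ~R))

4

(1) disagrees with φ on (0,0,0,0,0) (formula → 0, table → 1); rule it out.
(2) disagrees with φ on (0,0,0,0,0) (formula → 0, table → 1); rule it out.
(3) disagrees with φ on (0,0,0,1,0) (formula → 0, table → 1); rule it out.
Only (4) survives; checking it on all 32 rows confirms it matches φ.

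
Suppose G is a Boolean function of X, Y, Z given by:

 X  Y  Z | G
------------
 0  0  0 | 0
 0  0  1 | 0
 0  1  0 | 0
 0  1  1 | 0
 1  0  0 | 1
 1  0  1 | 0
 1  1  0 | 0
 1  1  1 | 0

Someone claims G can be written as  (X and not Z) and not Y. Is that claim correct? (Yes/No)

Yes

Test each input against both G and the formula:
  X=0, Y=0, Z=0: formula gives 0, G = 0 ✓
  X=0, Y=0, Z=1: formula gives 0, G = 0 ✓
  X=0, Y=1, Z=0: formula gives 0, G = 0 ✓
  X=0, Y=1, Z=1: formula gives 0, G = 0 ✓
  X=1, Y=0, Z=0: formula gives 1, G = 1 ✓
  … (the remaining 3 rows also agree.)
All 8 rows match — the expression computes G exactly.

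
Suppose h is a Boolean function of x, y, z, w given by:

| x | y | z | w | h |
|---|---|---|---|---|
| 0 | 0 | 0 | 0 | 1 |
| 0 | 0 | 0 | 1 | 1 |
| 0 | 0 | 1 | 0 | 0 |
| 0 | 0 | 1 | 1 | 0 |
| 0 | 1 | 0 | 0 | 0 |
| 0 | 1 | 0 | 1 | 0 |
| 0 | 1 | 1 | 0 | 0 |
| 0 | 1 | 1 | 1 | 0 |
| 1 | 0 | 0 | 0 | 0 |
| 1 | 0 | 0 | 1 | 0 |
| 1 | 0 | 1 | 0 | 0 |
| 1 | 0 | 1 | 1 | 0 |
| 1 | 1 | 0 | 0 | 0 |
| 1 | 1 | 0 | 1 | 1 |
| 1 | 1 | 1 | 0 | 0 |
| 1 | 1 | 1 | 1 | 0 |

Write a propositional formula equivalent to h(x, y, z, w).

Collect the rows where h=1 — (0,0,0,0), (0,0,0,1), (1,1,0,1) — and write one minterm per row: ¬x·¬y·¬z·¬w, ¬x·¬y·¬z·w, x·y·¬z·w. Their union (logical OR) reproduces the table exactly.

h(x, y, z, w) = ((((~x & ~y) & ~z) & ~w) | (((~x & ~y) & ~z) & w)) | (((x & y) & ~z) & w)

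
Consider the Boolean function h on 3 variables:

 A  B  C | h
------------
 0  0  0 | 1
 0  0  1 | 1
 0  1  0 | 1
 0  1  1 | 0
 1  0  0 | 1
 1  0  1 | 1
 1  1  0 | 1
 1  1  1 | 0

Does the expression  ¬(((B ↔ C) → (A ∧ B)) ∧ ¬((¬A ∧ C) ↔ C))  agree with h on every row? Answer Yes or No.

No

Evaluate ¬(((B ↔ C) → (A ∧ B)) ∧ ¬((¬A ∧ C) ↔ C)) on each row and compare to h:
  A=0, B=0, C=0: formula gives 1, h = 1 ✓
  A=0, B=0, C=1: formula gives 1, h = 1 ✓
  A=0, B=1, C=0: formula gives 1, h = 1 ✓
  A=0, B=1, C=1: formula gives 1, but h = 0 ✗
Row (0,1,1) is a counterexample, so the formula is not equivalent to h.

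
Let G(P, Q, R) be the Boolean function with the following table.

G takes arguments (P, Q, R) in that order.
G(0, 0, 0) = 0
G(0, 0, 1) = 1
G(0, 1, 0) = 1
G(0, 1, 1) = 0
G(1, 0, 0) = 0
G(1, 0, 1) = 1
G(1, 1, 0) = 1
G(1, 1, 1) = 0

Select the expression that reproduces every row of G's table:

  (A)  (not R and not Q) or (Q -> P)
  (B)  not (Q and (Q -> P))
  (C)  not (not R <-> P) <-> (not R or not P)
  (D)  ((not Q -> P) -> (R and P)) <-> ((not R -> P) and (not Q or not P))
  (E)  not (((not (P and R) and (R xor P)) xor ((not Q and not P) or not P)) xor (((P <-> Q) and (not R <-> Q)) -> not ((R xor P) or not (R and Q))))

D

(A): at (0,0,0) it gives 1, but G = 0 — eliminated.
(B): at (0,0,0) it gives 1, but G = 0 — eliminated.
(C): at (0,0,0) it gives 1, but G = 0 — eliminated.
(E): at (0,0,0) it gives 1, but G = 0 — eliminated.
Only (D) survives; checking it on all 8 rows confirms it matches G.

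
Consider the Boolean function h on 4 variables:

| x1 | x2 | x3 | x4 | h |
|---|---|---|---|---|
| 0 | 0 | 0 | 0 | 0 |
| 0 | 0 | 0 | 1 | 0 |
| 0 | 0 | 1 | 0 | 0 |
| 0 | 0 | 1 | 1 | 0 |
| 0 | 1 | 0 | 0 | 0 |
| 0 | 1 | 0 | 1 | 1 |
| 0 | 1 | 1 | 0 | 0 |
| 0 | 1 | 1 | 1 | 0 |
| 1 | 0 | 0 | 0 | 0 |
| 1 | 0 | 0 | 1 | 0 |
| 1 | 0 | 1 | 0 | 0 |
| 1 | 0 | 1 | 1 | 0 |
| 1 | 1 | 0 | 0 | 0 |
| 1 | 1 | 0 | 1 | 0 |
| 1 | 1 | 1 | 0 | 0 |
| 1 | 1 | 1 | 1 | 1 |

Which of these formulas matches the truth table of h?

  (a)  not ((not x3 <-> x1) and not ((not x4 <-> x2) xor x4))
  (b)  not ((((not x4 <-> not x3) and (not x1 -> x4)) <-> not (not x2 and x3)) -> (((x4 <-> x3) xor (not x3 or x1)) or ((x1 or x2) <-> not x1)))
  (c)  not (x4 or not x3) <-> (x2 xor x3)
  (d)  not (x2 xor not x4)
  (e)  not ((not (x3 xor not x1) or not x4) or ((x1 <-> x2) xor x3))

e

(a) disagrees with h on (0,0,0,0) (formula → 1, table → 0); rule it out.
(b) disagrees with h on (0,0,1,0) (formula → 1, table → 0); rule it out.
(c) disagrees with h on (0,0,0,0) (formula → 1, table → 0); rule it out.
(d) disagrees with h on (0,0,0,1) (formula → 1, table → 0); rule it out.
(e) is the remaining candidate, and it agrees with h on all 16 inputs.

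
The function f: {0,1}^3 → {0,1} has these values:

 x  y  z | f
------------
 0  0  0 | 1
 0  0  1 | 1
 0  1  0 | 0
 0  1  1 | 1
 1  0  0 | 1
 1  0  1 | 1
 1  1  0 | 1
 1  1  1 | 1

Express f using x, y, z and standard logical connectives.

f(x, y, z) = ~((~x & y) & ~z)

f is 0 on exactly one input, (0,1,0), whose minterm is ¬x·y·¬z. So f is the negation of that single conjunction.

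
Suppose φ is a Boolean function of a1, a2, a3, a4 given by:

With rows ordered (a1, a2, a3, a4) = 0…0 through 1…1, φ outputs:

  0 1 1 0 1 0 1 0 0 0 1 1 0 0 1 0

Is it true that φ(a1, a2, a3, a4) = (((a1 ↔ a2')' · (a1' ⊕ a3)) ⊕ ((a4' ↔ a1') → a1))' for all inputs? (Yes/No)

No

Test each input against both φ and the formula:
  a1=0, a2=0, a3=0, a4=0: formula gives 0, φ = 0 ✓
  a1=0, a2=0, a3=0, a4=1: formula gives 1, φ = 1 ✓
  a1=0, a2=0, a3=1, a4=0: formula gives 1, φ = 1 ✓
  a1=0, a2=0, a3=1, a4=1: formula gives 0, φ = 0 ✓
  …
  a1=1, a2=0, a3=1, a4=0: formula gives 0, but φ = 1 ✗
A single disagreement suffices: at (1,0,1,0) they differ, so the formula does not compute φ.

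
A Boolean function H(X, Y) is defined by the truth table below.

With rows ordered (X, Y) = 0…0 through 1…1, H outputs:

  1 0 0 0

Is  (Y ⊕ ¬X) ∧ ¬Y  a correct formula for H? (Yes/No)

Evaluate (Y ⊕ ¬X) ∧ ¬Y on each row and compare to H:
  X=0, Y=0: formula gives 1, H = 1 ✓
  X=0, Y=1: formula gives 0, H = 0 ✓
  X=1, Y=0: formula gives 0, H = 0 ✓
  X=1, Y=1: formula gives 0, H = 0 ✓
All 4 rows match — the expression computes H exactly.

Yes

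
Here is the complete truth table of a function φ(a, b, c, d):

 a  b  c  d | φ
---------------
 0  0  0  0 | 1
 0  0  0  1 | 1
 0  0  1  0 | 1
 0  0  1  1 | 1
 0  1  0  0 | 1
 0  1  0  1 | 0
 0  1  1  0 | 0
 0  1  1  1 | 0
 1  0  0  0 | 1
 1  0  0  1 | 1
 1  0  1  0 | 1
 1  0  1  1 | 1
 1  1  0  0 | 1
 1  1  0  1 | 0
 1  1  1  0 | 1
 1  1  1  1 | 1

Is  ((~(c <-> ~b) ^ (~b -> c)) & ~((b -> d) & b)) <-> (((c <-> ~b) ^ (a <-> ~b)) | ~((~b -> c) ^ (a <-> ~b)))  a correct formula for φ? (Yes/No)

Yes

Test each input against both φ and the formula:
  a=0, b=0, c=0, d=0: formula gives 1, φ = 1 ✓
  a=0, b=0, c=0, d=1: formula gives 1, φ = 1 ✓
  a=0, b=0, c=1, d=0: formula gives 1, φ = 1 ✓
  a=0, b=0, c=1, d=1: formula gives 1, φ = 1 ✓
  … (the remaining 12 rows also agree.)
All 16 rows match — the expression computes φ exactly.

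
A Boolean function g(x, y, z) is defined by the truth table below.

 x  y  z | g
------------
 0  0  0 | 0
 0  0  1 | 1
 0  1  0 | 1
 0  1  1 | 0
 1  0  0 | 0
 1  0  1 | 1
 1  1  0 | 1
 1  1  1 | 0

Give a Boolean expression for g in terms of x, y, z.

g(x, y, z) = ((((x' · y') · z) + ((x' · y) · z')) + ((x · y') · z)) + ((x · y) · z')

The 1-rows are (0,0,1), (0,1,0), (1,0,1), (1,1,0). Each contributes one minterm — ¬x·¬y·z; ¬x·y·¬z; x·¬y·z; x·y·¬z — and their disjunction is a sum-of-products form of g.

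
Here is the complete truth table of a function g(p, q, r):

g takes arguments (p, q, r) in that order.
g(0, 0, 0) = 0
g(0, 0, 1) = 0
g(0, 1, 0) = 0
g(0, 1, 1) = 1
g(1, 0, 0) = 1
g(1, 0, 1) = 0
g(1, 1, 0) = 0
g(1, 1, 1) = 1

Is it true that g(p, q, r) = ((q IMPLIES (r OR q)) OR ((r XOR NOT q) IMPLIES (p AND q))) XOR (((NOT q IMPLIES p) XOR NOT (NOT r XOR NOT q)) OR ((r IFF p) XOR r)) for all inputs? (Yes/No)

Evaluate ((q IMPLIES (r OR q)) OR ((r XOR NOT q) IMPLIES (p AND q))) XOR (((NOT q IMPLIES p) XOR NOT (NOT r XOR NOT q)) OR ((r IFF p) XOR r)) on each row and compare to g:
  p=0, q=0, r=0: formula gives 0, g = 0 ✓
  p=0, q=0, r=1: formula gives 0, g = 0 ✓
  p=0, q=1, r=0: formula gives 0, g = 0 ✓
  p=0, q=1, r=1: formula gives 0, but g = 1 ✗
Row (0,1,1) is a counterexample, so the formula is not equivalent to g.

No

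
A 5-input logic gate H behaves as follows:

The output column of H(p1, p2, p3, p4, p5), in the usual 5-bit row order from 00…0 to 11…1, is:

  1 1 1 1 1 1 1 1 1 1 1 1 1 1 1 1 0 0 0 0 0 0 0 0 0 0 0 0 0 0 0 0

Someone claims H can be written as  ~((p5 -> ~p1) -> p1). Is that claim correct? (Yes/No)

Test each input against both H and the formula:
  p1=0, p2=0, p3=0, p4=0, p5=0: formula gives 1, H = 1 ✓
  p1=0, p2=0, p3=0, p4=0, p5=1: formula gives 1, H = 1 ✓
  p1=0, p2=0, p3=0, p4=1, p5=0: formula gives 1, H = 1 ✓
  p1=0, p2=0, p3=0, p4=1, p5=1: formula gives 1, H = 1 ✓
  … (the remaining 28 rows also agree.)
All 32 rows match — the expression computes H exactly.

Yes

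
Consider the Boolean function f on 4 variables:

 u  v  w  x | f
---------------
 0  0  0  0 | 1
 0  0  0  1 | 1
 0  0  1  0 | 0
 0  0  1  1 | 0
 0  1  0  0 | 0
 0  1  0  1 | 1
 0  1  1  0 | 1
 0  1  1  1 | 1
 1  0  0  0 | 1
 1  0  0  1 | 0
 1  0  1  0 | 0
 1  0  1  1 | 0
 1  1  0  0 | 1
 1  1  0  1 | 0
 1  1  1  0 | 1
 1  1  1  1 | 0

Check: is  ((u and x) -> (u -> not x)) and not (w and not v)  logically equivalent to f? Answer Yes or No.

Evaluate ((u and x) -> (u -> not x)) and not (w and not v) on each row and compare to f:
  u=0, v=0, w=0, x=0: formula gives 1, f = 1 ✓
  u=0, v=0, w=0, x=1: formula gives 1, f = 1 ✓
  u=0, v=0, w=1, x=0: formula gives 0, f = 0 ✓
  u=0, v=0, w=1, x=1: formula gives 0, f = 0 ✓
  u=0, v=1, w=0, x=0: formula gives 1, but f = 0 ✗
Since they disagree at (0,1,0,0), the expression is not a correct formula for f.

No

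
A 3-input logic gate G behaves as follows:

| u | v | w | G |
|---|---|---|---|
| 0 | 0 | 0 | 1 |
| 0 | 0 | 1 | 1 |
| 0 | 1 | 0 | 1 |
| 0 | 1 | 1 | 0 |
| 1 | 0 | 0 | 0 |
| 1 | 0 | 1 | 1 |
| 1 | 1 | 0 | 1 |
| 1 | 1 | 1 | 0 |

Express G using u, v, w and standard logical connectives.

G(u, v, w) = ¬((((¬u ∧ v) ∧ w) ∨ ((u ∧ ¬v) ∧ ¬w)) ∨ ((u ∧ v) ∧ w))

There are just 3 zero rows: (0,1,1), (1,0,0), (1,1,1). Their minterms are ¬u·v·w, u·¬v·¬w, u·v·w; the OR of those covers precisely the 0-outputs, and negating it yields G.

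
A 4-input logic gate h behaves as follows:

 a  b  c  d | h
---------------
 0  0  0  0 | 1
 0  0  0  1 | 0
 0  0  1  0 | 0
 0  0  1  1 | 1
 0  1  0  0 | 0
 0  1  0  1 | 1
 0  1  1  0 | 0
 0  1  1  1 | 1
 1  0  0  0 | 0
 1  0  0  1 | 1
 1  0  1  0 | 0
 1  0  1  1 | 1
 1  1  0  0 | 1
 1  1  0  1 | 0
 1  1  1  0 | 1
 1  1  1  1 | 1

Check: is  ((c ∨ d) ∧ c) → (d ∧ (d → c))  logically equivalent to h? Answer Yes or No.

No

Test each input against both h and the formula:
  a=0, b=0, c=0, d=0: formula gives 1, h = 1 ✓
  a=0, b=0, c=0, d=1: formula gives 1, but h = 0 ✗
Row (0,0,0,1) is a counterexample, so the formula is not equivalent to h.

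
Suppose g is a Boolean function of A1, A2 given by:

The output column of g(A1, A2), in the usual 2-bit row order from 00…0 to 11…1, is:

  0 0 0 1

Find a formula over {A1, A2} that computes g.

g(A1, A2) = A1 & A2

g is 1 on exactly one input, (1,1), whose minterm is A1·A2. So g is just that conjunction.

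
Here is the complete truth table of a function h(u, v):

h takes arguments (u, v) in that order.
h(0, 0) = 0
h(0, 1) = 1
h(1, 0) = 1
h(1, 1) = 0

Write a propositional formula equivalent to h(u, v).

h(u, v) = u ⊕ v

The output is 1 exactly when an odd number of inputs are 1 — the 2-way XOR (parity).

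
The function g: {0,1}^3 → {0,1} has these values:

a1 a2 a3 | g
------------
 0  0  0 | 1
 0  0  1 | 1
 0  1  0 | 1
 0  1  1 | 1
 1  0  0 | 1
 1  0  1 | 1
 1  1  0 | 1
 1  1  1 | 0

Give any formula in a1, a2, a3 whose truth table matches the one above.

g(a1, a2, a3) = ¬((a1 ∧ a2) ∧ a3)

The output is 0 only when every input is 1 — NAND of all inputs.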